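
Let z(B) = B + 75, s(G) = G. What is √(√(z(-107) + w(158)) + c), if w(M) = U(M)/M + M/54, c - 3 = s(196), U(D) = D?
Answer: √(1791 + I*√2274)/3 ≈ 14.108 + 0.18778*I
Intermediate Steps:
c = 199 (c = 3 + 196 = 199)
z(B) = 75 + B
w(M) = 1 + M/54 (w(M) = M/M + M/54 = 1 + M*(1/54) = 1 + M/54)
√(√(z(-107) + w(158)) + c) = √(√((75 - 107) + (1 + (1/54)*158)) + 199) = √(√(-32 + (1 + 79/27)) + 199) = √(√(-32 + 106/27) + 199) = √(√(-758/27) + 199) = √(I*√2274/9 + 199) = √(199 + I*√2274/9)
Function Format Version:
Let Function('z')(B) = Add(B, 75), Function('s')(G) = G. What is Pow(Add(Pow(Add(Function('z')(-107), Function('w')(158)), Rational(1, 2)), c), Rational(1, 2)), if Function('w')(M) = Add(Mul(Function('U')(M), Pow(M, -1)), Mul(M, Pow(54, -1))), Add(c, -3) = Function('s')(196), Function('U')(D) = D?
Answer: Mul(Rational(1, 3), Pow(Add(1791, Mul(I, Pow(2274, Rational(1, 2)))), Rational(1, 2))) ≈ Add(14.108, Mul(0.18778, I))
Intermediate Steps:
c = 199 (c = Add(3, 196) = 199)
Function('z')(B) = Add(75, B)
Function('w')(M) = Add(1, Mul(Rational(1, 54), M)) (Function('w')(M) = Add(Mul(M, Pow(M, -1)), Mul(M, Pow(54, -1))) = Add(1, Mul(M, Rational(1, 54))) = Add(1, Mul(Rational(1, 54), M)))
Pow(Add(Pow(Add(Function('z')(-107), Function('w')(158)), Rational(1, 2)), c), Rational(1, 2)) = Pow(Add(Pow(Add(Add(75, -107), Add(1, Mul(Rational(1, 54), 158))), Rational(1, 2)), 199), Rational(1, 2)) = Pow(Add(Pow(Add(-32, Add(1, Rational(79, 27))), Rational(1, 2)), 199), Rational(1, 2)) = Pow(Add(Pow(Add(-32, Rational(106, 27)), Rational(1, 2)), 199), Rational(1, 2)) = Pow(Add(Pow(Rational(-758, 27), Rational(1, 2)), 199), Rational(1, 2)) = Pow(Add(Mul(Rational(1, 9), I, Pow(2274, Rational(1, 2))), 199), Rational(1, 2)) = Pow(Add(199, Mul(Rational(1, 9), I, Pow(2274, Rational(1, 2)))), Rational(1, 2))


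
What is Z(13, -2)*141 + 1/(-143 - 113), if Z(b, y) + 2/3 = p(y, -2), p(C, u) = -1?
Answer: -60161/256 ≈ -235.00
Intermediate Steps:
Z(b, y) = -5/3 (Z(b, y) = -2/3 - 1 = -5/3)
Z(13, -2)*141 + 1/(-143 - 113) = -5/3*141 + 1/(-143 - 113) = -235 + 1/(-256) = -235 - 1/256 = -60161/256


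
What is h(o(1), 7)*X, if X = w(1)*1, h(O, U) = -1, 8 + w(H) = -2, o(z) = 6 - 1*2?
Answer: 10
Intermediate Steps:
o(z) = 4 (o(z) = 6 - 2 = 4)
w(H) = -10 (w(H) = -8 - 2 = -10)
X = -10 (X = -10*1 = -10)
h(o(1), 7)*X = -1*(-10) = 10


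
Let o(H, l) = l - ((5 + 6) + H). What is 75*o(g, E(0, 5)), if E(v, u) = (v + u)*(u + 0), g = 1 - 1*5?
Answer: 1350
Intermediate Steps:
g = -4 (g = 1 - 5 = -4)
E(v, u) = u*(u + v) (E(v, u) = (u + v)*u = u*(u + v))
o(H, l) = -11 + l - H (o(H, l) = l - (11 + H) = l + (-11 - H) = -11 + l - H)
75*o(g, E(0, 5)) = 75*(-11 + 5*(5 + 0) - 1*(-4)) = 75*(-11 + 5*5 + 4) = 75*(-11 + 25 + 4) = 75*18 = 1350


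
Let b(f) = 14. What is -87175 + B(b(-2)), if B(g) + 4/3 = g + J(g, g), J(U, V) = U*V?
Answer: -260899/3 ≈ -86966.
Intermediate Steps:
B(g) = -4/3 + g + g² (B(g) = -4/3 + (g + g*g) = -4/3 + (g + g²) = -4/3 + g + g²)
-87175 + B(b(-2)) = -87175 + (-4/3 + 14 + 14²) = -87175 + (-4/3 + 14 + 196) = -87175 + 626/3 = -260899/3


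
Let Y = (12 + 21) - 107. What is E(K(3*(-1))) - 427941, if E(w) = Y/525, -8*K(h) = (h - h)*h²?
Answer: -224669099/525 ≈ -4.2794e+5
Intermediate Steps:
Y = -74 (Y = 33 - 107 = -74)
K(h) = 0 (K(h) = -(h - h)*h²/8 = -0*h² = -⅛*0 = 0)
E(w) = -74/525
E(K(3*(-1))) - 427941 = -74/525 - 427941 = -224669099/525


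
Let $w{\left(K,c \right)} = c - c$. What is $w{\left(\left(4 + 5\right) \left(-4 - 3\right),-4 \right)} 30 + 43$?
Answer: $43$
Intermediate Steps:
$w{\left(K,c \right)} = 0$
$w{\left(\left(4 + 5\right) \left(-4 - 3\right),-4 \right)} 30 + 43 = 0 \cdot 30 + 43 = 0 + 43 = 43$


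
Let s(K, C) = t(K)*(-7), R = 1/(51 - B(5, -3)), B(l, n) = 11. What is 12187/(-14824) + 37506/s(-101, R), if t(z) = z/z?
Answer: -79439179/14824 ≈ -5358.8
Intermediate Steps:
t(z) = 1
R = 1/40 (R = 1/(51 - 1*11) = 1/(51 - 11) = 1/40 ≈ 0.025000)
s(K, C) = -7 (s(K, C) = 1*(-7) = -7)
12187/(-14824) + 37506/s(-101, R) = 12187/(-14824) + 37506/(-7) = 12187*(-1/14824) + 37506*(-⅐) = -12187/14824 - 5358 = -79439179/14824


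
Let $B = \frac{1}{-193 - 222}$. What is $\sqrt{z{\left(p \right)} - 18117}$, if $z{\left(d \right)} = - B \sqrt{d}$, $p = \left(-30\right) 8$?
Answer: $\frac{\sqrt{-3120200325 + 1660 i \sqrt{15}}}{415} \approx 0.00013867 + 134.6 i$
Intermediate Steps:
$p = -240$
$B = - \frac{1}{415}$ ($B = \frac{1}{-415} = - \frac{1}{415} \approx -0.0024096$)
$z{\left(d \right)} = \frac{\sqrt{d}}{415}$ ($z{\left(d \right)} = - \frac{\left(-1\right) \sqrt{d}}{415} = \frac{\sqrt{d}}{415}$)
$\sqrt{z{\left(p \right)} - 18117} = \sqrt{\frac{\sqrt{-240}}{415} - 18117} = \sqrt{\frac{4 i \sqrt{15}}{415} - 18117} = \sqrt{-18117 + \frac{4 i \sqrt{15}}{415}}$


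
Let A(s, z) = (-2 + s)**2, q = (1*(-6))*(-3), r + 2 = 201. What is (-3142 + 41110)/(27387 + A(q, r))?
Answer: 5424/3949 ≈ 1.3735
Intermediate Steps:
r = 199 (r = -2 + 201 = 199)
q = 18 (q = -6*(-3) = 18)
(-3142 + 41110)/(27387 + A(q, r)) = (-3142 + 41110)/(27387 + (-2 + 18)**2) = 37968/(27387 + 16**2) = 37968/(27387 + 256) = 37968/27643 = 37968*(1/27643) = 5424/3949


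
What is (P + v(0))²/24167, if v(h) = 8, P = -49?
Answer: 1681/24167 ≈ 0.069558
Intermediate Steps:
(P + v(0))²/24167 = (-49 + 8)²/24167 = (-41)²*(1/24167) = 1681*(1/24167) = 1681/24167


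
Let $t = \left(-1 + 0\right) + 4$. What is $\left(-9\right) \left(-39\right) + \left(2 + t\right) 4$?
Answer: $371$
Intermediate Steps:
$t = 3$ ($t = -1 + 4 = 3$)
$\left(-9\right) \left(-39\right) + \left(2 + t\right) 4 = \left(-9\right) \left(-39\right) + \left(2 + 3\right) 4 = 351 + 5 \cdot 4 = 351 + 20 = 371$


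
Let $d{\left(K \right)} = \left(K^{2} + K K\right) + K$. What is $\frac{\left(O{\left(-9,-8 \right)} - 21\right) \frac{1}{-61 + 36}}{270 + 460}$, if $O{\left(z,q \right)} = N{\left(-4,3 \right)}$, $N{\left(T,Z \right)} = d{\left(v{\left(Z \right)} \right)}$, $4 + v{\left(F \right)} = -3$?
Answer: $- \frac{7}{1825} \approx -0.0038356$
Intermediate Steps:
$v{\left(F \right)} = -7$ ($v{\left(F \right)} = -4 - 3 = -7$)
$d{\left(K \right)} = K + 2 K^{2}$ ($d{\left(K \right)} = \left(K^{2} + K^{2}\right) + K = 2 K^{2} + K = K + 2 K^{2}$)
$N{\left(T,Z \right)} = 91$ ($N{\left(T,Z \right)} = - 7 \left(1 + 2 \left(-7\right)\right) = - 7 \left(1 - 14\right) = \left(-7\right) \left(-13\right) = 91$)
$O{\left(z,q \right)} = 91$
$\frac{\left(O{\left(-9,-8 \right)} - 21\right) \frac{1}{-61 + 36}}{270 + 460} = \frac{\left(91 - 21\right) \frac{1}{-61 + 36}}{270 + 460} = \frac{70 \frac{1}{-25}}{730} = 70 \left(- \frac{1}{25}\right) \frac{1}{730} = \left(- \frac{14}{5}\right) \frac{1}{730} = - \frac{7}{1825}$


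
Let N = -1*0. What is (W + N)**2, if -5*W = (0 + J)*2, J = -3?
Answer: 36/25 ≈ 1.4400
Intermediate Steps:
N = 0
W = 6/5 (W = -(0 - 3)*2/5 = -(-3)*2/5 = -1/5*(-6) = 6/5 ≈ 1.2000)
(W + N)**2 = (6/5 + 0)**2 = (6/5)**2 = 36/25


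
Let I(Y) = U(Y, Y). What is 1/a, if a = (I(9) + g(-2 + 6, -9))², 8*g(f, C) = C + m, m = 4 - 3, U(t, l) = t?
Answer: 1/64 ≈ 0.015625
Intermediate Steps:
I(Y) = Y
m = 1
g(f, C) = ⅛ + C/8 (g(f, C) = (C + 1)/8 = (1 + C)/8 = ⅛ + C/8)
a = 64 (a = (9 + (⅛ + (⅛)*(-9)))² = (9 + (⅛ - 9/8))² = (9 - 1)² = 8² = 64)
1/a = 1/64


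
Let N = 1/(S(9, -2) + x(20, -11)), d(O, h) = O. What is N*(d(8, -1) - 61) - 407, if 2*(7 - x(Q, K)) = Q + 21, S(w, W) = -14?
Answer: -22279/55 ≈ -405.07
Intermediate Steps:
x(Q, K) = -7/2 - Q/2 (x(Q, K) = 7 - (Q + 21)/2 = 7 - (21 + Q)/2 = 7 + (-21/2 - Q/2) = -7/2 - Q/2)
N = -2/55 (N = 1/(-14 + (-7/2 - ½*20)) = 1/(-14 + (-7/2 - 10)) = 1/(-14 - 27/2) = 1/(-55/2) = -2/55 ≈ -0.036364)
N*(d(8, -1) - 61) - 407 = -2*(8 - 61)/55 - 407 = -2/55*(-53) - 407 = 106/55 - 407 = -22279/55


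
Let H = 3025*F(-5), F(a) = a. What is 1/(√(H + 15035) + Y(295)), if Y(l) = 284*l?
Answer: 8378/701908849 - 3*I*√10/7019088490 ≈ 1.1936e-5 - 1.3516e-9*I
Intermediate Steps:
H = -15125 (H = 3025*(-5) = -15125)
1/(√(H + 15035) + Y(295)) = 1/(√(-15125 + 15035) + 284*295) = 1/(√(-90) + 83780) = 1/(3*I*√10 + 83780) = 1/(83780 + 3*I*√10)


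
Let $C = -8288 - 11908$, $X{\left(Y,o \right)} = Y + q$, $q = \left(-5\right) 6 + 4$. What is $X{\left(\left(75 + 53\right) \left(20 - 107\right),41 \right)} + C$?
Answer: $-31358$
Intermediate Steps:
$q = -26$ ($q = -30 + 4 = -26$)
$X{\left(Y,o \right)} = -26 + Y$ ($X{\left(Y,o \right)} = Y - 26 = -26 + Y$)
$C = -20196$
$X{\left(\left(75 + 53\right) \left(20 - 107\right),41 \right)} + C = \left(-26 + \left(75 + 53\right) \left(20 - 107\right)\right) - 20196 = \left(-26 + 128 \left(-87\right)\right) - 20196 = \left(-26 - 11136\right) - 20196 = -11162 - 20196 = -31358$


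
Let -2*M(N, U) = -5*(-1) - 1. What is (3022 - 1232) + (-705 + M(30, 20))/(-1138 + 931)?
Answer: 371237/207 ≈ 1793.4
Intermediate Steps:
M(N, U) = -2 (M(N, U) = -(-5*(-1) - 1)/2 = -(5 - 1)/2 = -½*4 = -2)
(3022 - 1232) + (-705 + M(30, 20))/(-1138 + 931) = (3022 - 1232) + (-705 - 2)/(-1138 + 931) = 1790 - 707/(-207) = 1790 - 707*(-1/207) = 1790 + 707/207 = 371237/207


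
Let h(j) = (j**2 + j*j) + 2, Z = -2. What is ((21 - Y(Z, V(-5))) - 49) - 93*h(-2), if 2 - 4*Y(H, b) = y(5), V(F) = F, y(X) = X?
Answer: -3829/4 ≈ -957.25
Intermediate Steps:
Y(H, b) = -3/4 (Y(H, b) = 1/2 - 1/4*5 = 1/2 - 5/4 = -3/4)
h(j) = 2 + 2*j**2 (h(j) = (j**2 + j**2) + 2 = 2*j**2 + 2 = 2 + 2*j**2)
((21 - Y(Z, V(-5))) - 49) - 93*h(-2) = ((21 - 1*(-3/4)) - 49) - 93*(2 + 2*(-2)**2) = ((21 + 3/4) - 49) - 93*(2 + 2*4) = (87/4 - 49) - 93*(2 + 8) = -109/4 - 93*10 = -109/4 - 930 = -3829/4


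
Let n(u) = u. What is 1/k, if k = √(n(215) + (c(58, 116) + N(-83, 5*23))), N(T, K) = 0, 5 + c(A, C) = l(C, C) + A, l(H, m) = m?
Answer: √6/48 ≈ 0.051031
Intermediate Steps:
c(A, C) = -5 + A + C (c(A, C) = -5 + (C + A) = -5 + (A + C) = -5 + A + C)
k = 8*√6 (k = √(215 + ((-5 + 58 + 116) + 0)) = √(215 + (169 + 0)) = √(215 + 169) = √384 = 8*√6 ≈ 19.596)
1/k = 1/(8*√6) = √6/48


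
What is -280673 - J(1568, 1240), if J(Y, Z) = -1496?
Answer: -279177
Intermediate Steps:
-280673 - J(1568, 1240) = -280673 - 1*(-1496) = -280673 + 1496 = -279177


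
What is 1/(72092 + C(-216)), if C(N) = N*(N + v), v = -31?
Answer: 1/125444 ≈ 7.9717e-6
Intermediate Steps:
C(N) = N*(-31 + N) (C(N) = N*(N - 31) = N*(-31 + N))
1/(72092 + C(-216)) = 1/(72092 - 216*(-31 - 216)) = 1/(72092 - 216*(-247)) = 1/(72092 + 53352) = 1/125444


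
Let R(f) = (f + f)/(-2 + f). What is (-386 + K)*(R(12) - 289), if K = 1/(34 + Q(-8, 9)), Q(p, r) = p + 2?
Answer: 15486431/140 ≈ 1.1062e+5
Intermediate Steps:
Q(p, r) = 2 + p
R(f) = 2*f/(-2 + f) (R(f) = (2*f)/(-2 + f) = 2*f/(-2 + f))
K = 1/28 (K = 1/(34 + (2 - 8)) = 1/(34 - 6) = 1/28 ≈ 0.035714)
(-386 + K)*(R(12) - 289) = (-386 + 1/28)*(2*12/(-2 + 12) - 289) = -10807*(2*12/10 - 289)/28 = -10807*(2*12*(⅒) - 289)/28 = -10807*(12/5 - 289)/28 = -10807/28*(-1433/5) = 15486431/140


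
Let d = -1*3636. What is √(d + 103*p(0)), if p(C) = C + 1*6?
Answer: I*√3018 ≈ 54.936*I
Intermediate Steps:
p(C) = 6 + C (p(C) = C + 6 = 6 + C)
d = -3636
√(d + 103*p(0)) = √(-3636 + 103*(6 + 0)) = √(-3636 + 103*6) = √(-3636 + 618) = √(-3018) = I*√3018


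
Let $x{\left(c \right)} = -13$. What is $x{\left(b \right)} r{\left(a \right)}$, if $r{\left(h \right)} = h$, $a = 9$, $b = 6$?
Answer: $-117$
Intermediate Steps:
$x{\left(b \right)} r{\left(a \right)} = \left(-13\right) 9 = -117$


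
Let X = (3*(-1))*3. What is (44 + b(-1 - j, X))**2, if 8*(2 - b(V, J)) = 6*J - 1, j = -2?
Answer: 178929/64 ≈ 2795.8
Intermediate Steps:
X = -9 (X = -3*3 = -9)
b(V, J) = 17/8 - 3*J/4 (b(V, J) = 2 - (6*J - 1)/8 = 2 - (-1 + 6*J)/8 = 2 + (1/8 - 3*J/4) = 17/8 - 3*J/4)
(44 + b(-1 - j, X))**2 = (44 + (17/8 - 3/4*(-9)))**2 = (44 + (17/8 + 27/4))**2 = (44 + 71/8)**2 = (423/8)**2 = 178929/64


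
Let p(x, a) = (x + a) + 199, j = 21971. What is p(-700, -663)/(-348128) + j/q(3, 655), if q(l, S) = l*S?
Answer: 1912751887/171017880 ≈ 11.185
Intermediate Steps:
q(l, S) = S*l
p(x, a) = 199 + a + x (p(x, a) = (a + x) + 199 = 199 + a + x)
p(-700, -663)/(-348128) + j/q(3, 655) = (199 - 663 - 700)/(-348128) + 21971/((655*3)) = -1164*(-1/348128) + 21971/1965 = 291/87032 + 21971*(1/1965) = 291/87032 + 21971/1965 = 1912751887/171017880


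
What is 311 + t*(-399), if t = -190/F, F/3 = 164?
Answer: 38137/82 ≈ 465.09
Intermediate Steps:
F = 492 (F = 3*164 = 492)
t = -95/246 (t = -190/492 = -190*1/492 = -95/246 ≈ -0.38618)
311 + t*(-399) = 311 - 95/246*(-399) = 311 + 12635/82 = 38137/82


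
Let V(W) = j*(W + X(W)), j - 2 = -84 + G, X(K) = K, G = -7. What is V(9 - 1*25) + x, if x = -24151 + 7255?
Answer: -14048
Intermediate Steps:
j = -89 (j = 2 + (-84 - 7) = 2 - 91 = -89)
x = -16896
V(W) = -178*W (V(W) = -89*(W + W) = -178*W)
V(9 - 1*25) + x = -178*(9 - 1*25) - 16896 = -178*(9 - 25) - 16896 = -178*(-16) - 16896 = 2848 - 16896 = -14048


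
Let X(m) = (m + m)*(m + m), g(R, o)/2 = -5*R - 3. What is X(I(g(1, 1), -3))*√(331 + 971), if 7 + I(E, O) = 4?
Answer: 36*√1302 ≈ 1299.0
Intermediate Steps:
g(R, o) = -6 - 10*R (g(R, o) = 2*(-5*R - 3) = 2*(-3 - 5*R) = -6 - 10*R)
I(E, O) = -3 (I(E, O) = -7 + 4 = -3)
X(m) = 4*m² (X(m) = (2*m)*(2*m) = 4*m²)
X(I(g(1, 1), -3))*√(331 + 971) = (4*(-3)²)*√(331 + 971) = (4*9)*√1302 = 36*√1302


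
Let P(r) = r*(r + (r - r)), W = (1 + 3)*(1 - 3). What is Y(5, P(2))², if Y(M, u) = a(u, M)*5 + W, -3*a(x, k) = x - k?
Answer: 361/9 ≈ 40.111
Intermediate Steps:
W = -8 (W = 4*(-2) = -8)
a(x, k) = -x/3 + k/3 (a(x, k) = -(x - k)/3 = -x/3 + k/3)
P(r) = r² (P(r) = r*(r + 0) = r*r = r²)
Y(M, u) = -8 - 5*u/3 + 5*M/3 (Y(M, u) = (-u/3 + M/3)*5 - 8 = (-5*u/3 + 5*M/3) - 8 = -8 - 5*u/3 + 5*M/3)
Y(5, P(2))² = (-8 - 5/3*2² + (5/3)*5)² = (-8 - 5/3*4 + 25/3)² = (-8 - 20/3 + 25/3)² = (-19/3)² = 361/9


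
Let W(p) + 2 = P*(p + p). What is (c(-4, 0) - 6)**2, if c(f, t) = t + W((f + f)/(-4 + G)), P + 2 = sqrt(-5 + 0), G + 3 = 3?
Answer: 176 - 128*I*sqrt(5) ≈ 176.0 - 286.22*I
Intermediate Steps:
G = 0 (G = -3 + 3 = 0)
P = -2 + I*sqrt(5) (P = -2 + sqrt(-5 + 0) = -2 + sqrt(-5) = -2 + I*sqrt(5) ≈ -2.0 + 2.2361*I)
W(p) = -2 + 2*p*(-2 + I*sqrt(5)) (W(p) = -2 + (-2 + I*sqrt(5))*(p + p) = -2 + (-2 + I*sqrt(5))*(2*p) = -2 + 2*p*(-2 + I*sqrt(5)))
c(f, t) = -2 + t + f*(2 - I*sqrt(5)) (c(f, t) = t + (-2 - 2*(f + f)/(-4 + 0)*(2 - I*sqrt(5))) = t + (-2 - 2*(2*f)/(-4)*(2 - I*sqrt(5))) = t + (-2 - 2*(2*f)*(-1/4)*(2 - I*sqrt(5))) = t + (-2 - 2*(-f/2)*(2 - I*sqrt(5))) = t + (-2 + f*(2 - I*sqrt(5))) = -2 + t + f*(2 - I*sqrt(5)))
(c(-4, 0) - 6)**2 = ((-2 + 0 - 4*(2 - I*sqrt(5))) - 6)**2 = ((-2 + 0 + (-8 + 4*I*sqrt(5))) - 6)**2 = ((-10 + 4*I*sqrt(5)) - 6)**2 = (-16 + 4*I*sqrt(5))**2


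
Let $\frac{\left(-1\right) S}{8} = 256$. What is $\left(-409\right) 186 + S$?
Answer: $-78122$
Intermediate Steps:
$S = -2048$ ($S = \left(-8\right) 256 = -2048$)
$\left(-409\right) 186 + S = \left(-409\right) 186 - 2048 = -76074 - 2048 = -78122$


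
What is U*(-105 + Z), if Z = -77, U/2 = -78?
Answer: 28392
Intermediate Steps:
U = -156 (U = 2*(-78) = -156)
U*(-105 + Z) = -156*(-105 - 77) = -156*(-182) = 28392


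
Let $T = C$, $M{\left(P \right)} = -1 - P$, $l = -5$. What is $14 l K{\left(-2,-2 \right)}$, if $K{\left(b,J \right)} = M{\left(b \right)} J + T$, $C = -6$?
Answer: $560$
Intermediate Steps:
$T = -6$
$K{\left(b,J \right)} = -6 + J \left(-1 - b\right)$ ($K{\left(b,J \right)} = \left(-1 - b\right) J - 6 = J \left(-1 - b\right) - 6 = -6 + J \left(-1 - b\right)$)
$14 l K{\left(-2,-2 \right)} = 14 \left(-5\right) \left(-6 - - 2 \left(1 - 2\right)\right) = - 70 \left(-6 - \left(-2\right) \left(-1\right)\right) = - 70 \left(-6 - 2\right) = \left(-70\right) \left(-8\right) = 560$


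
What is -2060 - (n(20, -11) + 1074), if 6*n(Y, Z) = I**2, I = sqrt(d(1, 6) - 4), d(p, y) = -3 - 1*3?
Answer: -9397/3 ≈ -3132.3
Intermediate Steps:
d(p, y) = -6 (d(p, y) = -3 - 3 = -6)
I = I*sqrt(10) (I = sqrt(-6 - 4) = sqrt(-10) = I*sqrt(10) ≈ 3.1623*I)
n(Y, Z) = -5/3 (n(Y, Z) = (I*sqrt(10))**2/6 = (1/6)*(-10) = -5/3)
-2060 - (n(20, -11) + 1074) = -2060 - (-5/3 + 1074) = -2060 - 1*3217/3 = -2060 - 3217/3 = -9397/3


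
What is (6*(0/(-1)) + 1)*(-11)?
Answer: -11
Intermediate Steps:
(6*(0/(-1)) + 1)*(-11) = (6*(0*(-1)) + 1)*(-11) = (6*0 + 1)*(-11) = (0 + 1)*(-11) = 1*(-11) = -11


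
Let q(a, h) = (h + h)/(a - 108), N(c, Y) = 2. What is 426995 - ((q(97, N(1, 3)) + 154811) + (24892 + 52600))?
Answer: 2141616/11 ≈ 1.9469e+5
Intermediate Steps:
q(a, h) = 2*h/(-108 + a) (q(a, h) = (2*h)/(-108 + a) = 2*h/(-108 + a))
426995 - ((q(97, N(1, 3)) + 154811) + (24892 + 52600)) = 426995 - ((2*2/(-108 + 97) + 154811) + (24892 + 52600)) = 426995 - ((2*2/(-11) + 154811) + 77492) = 426995 - ((2*2*(-1/11) + 154811) + 77492) = 426995 - ((-4/11 + 154811) + 77492) = 426995 - (1702917/11 + 77492) = 426995 - 1*2555329/11 = 426995 - 2555329/11 = 2141616/11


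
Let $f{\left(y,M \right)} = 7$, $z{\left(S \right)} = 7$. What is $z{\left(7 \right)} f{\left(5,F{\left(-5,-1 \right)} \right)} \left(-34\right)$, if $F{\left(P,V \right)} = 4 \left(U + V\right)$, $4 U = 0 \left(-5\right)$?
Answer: $-1666$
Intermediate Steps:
$U = 0$ ($U = \frac{0 \left(-5\right)}{4} = \frac{1}{4} \cdot 0 = 0$)
$F{\left(P,V \right)} = 4 V$ ($F{\left(P,V \right)} = 4 \left(0 + V\right) = 4 V$)
$z{\left(7 \right)} f{\left(5,F{\left(-5,-1 \right)} \right)} \left(-34\right) = 7 \cdot 7 \left(-34\right) = 49 \left(-34\right) = -1666$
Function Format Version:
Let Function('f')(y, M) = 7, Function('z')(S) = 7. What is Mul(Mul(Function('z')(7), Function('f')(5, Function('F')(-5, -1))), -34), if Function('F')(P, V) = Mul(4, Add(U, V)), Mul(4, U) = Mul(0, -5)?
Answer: -1666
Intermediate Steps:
U = 0 (U = Mul(Rational(1, 4), Mul(0, -5)) = Mul(Rational(1, 4), 0) = 0)
Function('F')(P, V) = Mul(4, V) (Function('F')(P, V) = Mul(4, Add(0, V)) = Mul(4, V))
Mul(Mul(Function('z')(7), Function('f')(5, Function('F')(-5, -1))), -34) = Mul(Mul(7, 7), -34) = Mul(49, -34) = -1666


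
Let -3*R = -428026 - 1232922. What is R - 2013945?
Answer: -4380887/3 ≈ -1.4603e+6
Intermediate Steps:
R = 1660948/3 (R = -(-428026 - 1232922)/3 = -⅓*(-1660948) = 1660948/3 ≈ 5.5365e+5)
R - 2013945 = 1660948/3 - 2013945 = -4380887/3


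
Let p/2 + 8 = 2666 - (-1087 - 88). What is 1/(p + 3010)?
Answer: 1/10676 ≈ 9.3668e-5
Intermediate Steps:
p = 7666 (p = -16 + 2*(2666 - (-1087 - 88)) = -16 + 2*(2666 - 1*(-1175)) = -16 + 2*(2666 + 1175) = -16 + 2*3841 = -16 + 7682 = 7666)
1/(p + 3010) = 1/(7666 + 3010) = 1/10676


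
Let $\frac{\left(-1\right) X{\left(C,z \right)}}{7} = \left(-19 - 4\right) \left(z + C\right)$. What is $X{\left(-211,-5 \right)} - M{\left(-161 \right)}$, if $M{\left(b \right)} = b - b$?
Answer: $-34776$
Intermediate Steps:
$X{\left(C,z \right)} = 161 C + 161 z$ ($X{\left(C,z \right)} = - 7 \left(-19 - 4\right) \left(z + C\right) = - 7 \left(- 23 \left(C + z\right)\right) = - 7 \left(- 23 C - 23 z\right) = 161 C + 161 z$)
$M{\left(b \right)} = 0$
$X{\left(-211,-5 \right)} - M{\left(-161 \right)} = \left(161 \left(-211\right) + 161 \left(-5\right)\right) - 0 = \left(-33971 - 805\right) + 0 = -34776 + 0 = -34776$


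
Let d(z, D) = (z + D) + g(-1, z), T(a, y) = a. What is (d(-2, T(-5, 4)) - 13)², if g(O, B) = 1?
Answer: 361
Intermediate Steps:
d(z, D) = 1 + D + z (d(z, D) = (z + D) + 1 = (D + z) + 1 = 1 + D + z)
(d(-2, T(-5, 4)) - 13)² = ((1 - 5 - 2) - 13)² = (-6 - 13)² = (-19)² = 361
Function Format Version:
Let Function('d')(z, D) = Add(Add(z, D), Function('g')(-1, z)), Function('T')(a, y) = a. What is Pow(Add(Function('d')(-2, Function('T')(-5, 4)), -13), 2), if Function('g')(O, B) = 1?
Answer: 361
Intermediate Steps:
Function('d')(z, D) = Add(1, D, z) (Function('d')(z, D) = Add(Add(z, D), 1) = Add(Add(D, z), 1) = Add(1, D, z))
Pow(Add(Function('d')(-2, Function('T')(-5, 4)), -13), 2) = Pow(Add(Add(1, -5, -2), -13), 2) = Pow(Add(-6, -13), 2) = Pow(-19, 2) = 361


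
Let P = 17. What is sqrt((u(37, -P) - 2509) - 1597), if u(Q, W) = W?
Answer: I*sqrt(4123) ≈ 64.211*I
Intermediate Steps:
sqrt((u(37, -P) - 2509) - 1597) = sqrt((-1*17 - 2509) - 1597) = sqrt((-17 - 2509) - 1597) = sqrt(-2526 - 1597) = sqrt(-4123) = I*sqrt(4123)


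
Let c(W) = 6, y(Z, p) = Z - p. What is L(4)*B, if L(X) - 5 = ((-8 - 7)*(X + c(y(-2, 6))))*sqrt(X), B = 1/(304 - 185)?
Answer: -295/119 ≈ -2.4790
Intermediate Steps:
B = 1/119 ≈ 0.0084034
L(X) = 5 + sqrt(X)*(-90 - 15*X) (L(X) = 5 + ((-8 - 7)*(X + 6))*sqrt(X) = 5 + (-15*(6 + X))*sqrt(X) = 5 + (-90 - 15*X)*sqrt(X) = 5 + sqrt(X)*(-90 - 15*X))
L(4)*B = (5 - 90*sqrt(4) - 15*4**(3/2))*(1/119) = (5 - 90*2 - 15*8)*(1/119) = (5 - 180 - 120)*(1/119) = -295*1/119 = -295/119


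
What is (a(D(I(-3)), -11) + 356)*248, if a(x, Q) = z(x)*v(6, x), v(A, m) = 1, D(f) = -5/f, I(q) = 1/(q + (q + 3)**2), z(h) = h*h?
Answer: 144088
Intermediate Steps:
z(h) = h**2
I(q) = 1/(q + (3 + q)**2)
a(x, Q) = x**2 (a(x, Q) = x**2*1 = x**2)
(a(D(I(-3)), -11) + 356)*248 = ((-(-15 + 5*(3 - 3)**2))**2 + 356)*248 = ((-5/(1/(-3 + 0**2)))**2 + 356)*248 = ((-5/(1/(-3 + 0)))**2 + 356)*248 = ((-5/(1/(-3)))**2 + 356)*248 = ((-5/(-1/3))**2 + 356)*248 = ((-5*(-3))**2 + 356)*248 = (15**2 + 356)*248 = (225 + 356)*248 = 581*248 = 144088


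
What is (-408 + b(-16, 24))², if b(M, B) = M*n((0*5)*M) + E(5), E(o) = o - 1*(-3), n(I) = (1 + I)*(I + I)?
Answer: 160000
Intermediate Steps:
n(I) = 2*I*(1 + I) (n(I) = (1 + I)*(2*I) = 2*I*(1 + I))
E(o) = 3 + o (E(o) = o + 3 = 3 + o)
b(M, B) = 8 (b(M, B) = M*(2*((0*5)*M)*(1 + (0*5)*M)) + (3 + 5) = M*(2*(0*M)*(1 + 0*M)) + 8 = M*(2*0*(1 + 0)) + 8 = M*(2*0*1) + 8 = M*0 + 8 = 0 + 8 = 8)
(-408 + b(-16, 24))² = (-408 + 8)² = (-400)² = 160000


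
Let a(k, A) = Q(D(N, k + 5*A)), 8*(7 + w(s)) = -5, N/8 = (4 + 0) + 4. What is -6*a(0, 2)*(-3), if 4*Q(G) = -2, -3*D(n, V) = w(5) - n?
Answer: -9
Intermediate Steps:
N = 64 (N = 8*((4 + 0) + 4) = 8*(4 + 4) = 8*8 = 64)
w(s) = -61/8 (w(s) = -7 + (⅛)*(-5) = -7 - 5/8 = -61/8)
D(n, V) = 61/24 + n/3 (D(n, V) = -(-61/8 - n)/3 = 61/24 + n/3)
Q(G) = -½ (Q(G) = (¼)*(-2) = -½)
a(k, A) = -½
-6*a(0, 2)*(-3) = -6*(-½)*(-3) = 3*(-3) = -9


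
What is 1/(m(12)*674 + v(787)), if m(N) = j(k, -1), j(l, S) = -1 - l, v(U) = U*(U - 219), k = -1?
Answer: 1/447016 ≈ 2.2371e-6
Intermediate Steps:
v(U) = U*(-219 + U)
m(N) = 0 (m(N) = -1 - 1*(-1) = -1 + 1 = 0)
1/(m(12)*674 + v(787)) = 1/(0*674 + 787*(-219 + 787)) = 1/(0 + 787*568) = 1/(0 + 447016) = 1/447016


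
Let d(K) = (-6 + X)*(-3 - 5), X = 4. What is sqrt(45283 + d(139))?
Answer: sqrt(45299) ≈ 212.84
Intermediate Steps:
d(K) = 16 (d(K) = (-6 + 4)*(-3 - 5) = -2*(-8) = 16)
sqrt(45283 + d(139)) = sqrt(45283 + 16) = sqrt(45299)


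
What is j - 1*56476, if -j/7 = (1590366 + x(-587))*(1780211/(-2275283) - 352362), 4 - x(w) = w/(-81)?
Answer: 722944072317068531069/184297923 ≈ 3.9227e+12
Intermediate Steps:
x(w) = 4 + w/81 (x(w) = 4 - w/(-81) = 4 - w*(-1)/81 = 4 - (-1)*w/81 = 4 + w/81)
j = 722944082725478030417/184297923 (j = -7*(1590366 + (4 + (1/81)*(-587)))*(1780211/(-2275283) - 352362) = -7*(1590366 + (4 - 587/81))*(1780211*(-1/2275283) - 352362) = -7*(1590366 - 263/81)*(-1780211/2275283 - 352362) = -901735681*(-801725048657)/(81*2275283) = -7*(-103277726103639718631/184297923) = 722944082725478030417/184297923 ≈ 3.9227e+12)
j - 1*56476 = 722944082725478030417/184297923 - 1*56476 = 722944082725478030417/184297923 - 56476 = 722944072317068531069/184297923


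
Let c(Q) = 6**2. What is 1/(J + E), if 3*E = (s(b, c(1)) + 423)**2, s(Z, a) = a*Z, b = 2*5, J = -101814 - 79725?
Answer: 1/22824 ≈ 4.3814e-5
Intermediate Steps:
c(Q) = 36
J = -181539
b = 10
s(Z, a) = Z*a
E = 204363 (E = (10*36 + 423)**2/3 = (360 + 423)**2/3 = (1/3)*783**2 = (1/3)*613089 = 204363)
1/(J + E) = 1/(-181539 + 204363) = 1/22824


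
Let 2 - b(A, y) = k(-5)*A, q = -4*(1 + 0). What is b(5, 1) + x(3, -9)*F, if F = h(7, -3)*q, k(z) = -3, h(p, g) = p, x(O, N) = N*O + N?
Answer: 1025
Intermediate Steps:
x(O, N) = N + N*O
q = -4 (q = -4*1 = -4)
F = -28 (F = 7*(-4) = -28)
b(A, y) = 2 + 3*A (b(A, y) = 2 - (-3)*A = 2 + 3*A)
b(5, 1) + x(3, -9)*F = (2 + 3*5) - 9*(1 + 3)*(-28) = (2 + 15) - 9*4*(-28) = 17 - 36*(-28) = 17 + 1008 = 1025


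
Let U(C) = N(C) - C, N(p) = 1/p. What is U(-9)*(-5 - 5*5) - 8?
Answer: -824/3 ≈ -274.67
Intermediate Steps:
U(C) = 1/C - C
U(-9)*(-5 - 5*5) - 8 = (1/(-9) - 1*(-9))*(-5 - 5*5) - 8 = (-1/9 + 9)*(-5 - 25) - 8 = (80/9)*(-30) - 8 = -800/3 - 8 = -824/3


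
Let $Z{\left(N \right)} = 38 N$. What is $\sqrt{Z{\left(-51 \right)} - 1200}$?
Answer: $i \sqrt{3138} \approx 56.018 i$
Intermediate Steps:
$\sqrt{Z{\left(-51 \right)} - 1200} = \sqrt{38 \left(-51\right) - 1200} = \sqrt{-1938 - 1200} = \sqrt{-3138} = i \sqrt{3138}$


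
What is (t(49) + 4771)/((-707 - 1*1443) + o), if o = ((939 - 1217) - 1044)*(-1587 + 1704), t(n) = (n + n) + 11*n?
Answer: -676/19603 ≈ -0.034485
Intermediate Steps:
t(n) = 13*n (t(n) = 2*n + 11*n = 13*n)
o = -154674 (o = (-278 - 1044)*117 = -1322*117 = -154674)
(t(49) + 4771)/((-707 - 1*1443) + o) = (13*49 + 4771)/((-707 - 1*1443) - 154674) = (637 + 4771)/((-707 - 1443) - 154674) = 5408/(-2150 - 154674) = 5408/(-156824) = 5408*(-1/156824) = -676/19603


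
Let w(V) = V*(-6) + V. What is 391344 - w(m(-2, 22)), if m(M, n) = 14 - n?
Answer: 391304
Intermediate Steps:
w(V) = -5*V (w(V) = -6*V + V = -5*V)
391344 - w(m(-2, 22)) = 391344 - (-5)*(14 - 1*22) = 391344 - (-5)*(14 - 22) = 391344 - (-5)*(-8) = 391344 - 1*40 = 391344 - 40 = 391304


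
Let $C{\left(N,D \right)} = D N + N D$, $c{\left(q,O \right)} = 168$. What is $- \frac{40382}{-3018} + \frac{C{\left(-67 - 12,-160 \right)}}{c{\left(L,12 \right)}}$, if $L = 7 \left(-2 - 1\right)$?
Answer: $\frac{576939}{3521} \approx 163.86$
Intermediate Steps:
$L = -21$ ($L = 7 \left(-3\right) = -21$)
$C{\left(N,D \right)} = 2 D N$ ($C{\left(N,D \right)} = D N + D N = 2 D N$)
$- \frac{40382}{-3018} + \frac{C{\left(-67 - 12,-160 \right)}}{c{\left(L,12 \right)}} = - \frac{40382}{-3018} + \frac{2 \left(-160\right) \left(-67 - 12\right)}{168} = \left(-40382\right) \left(- \frac{1}{3018}\right) + 2 \left(-160\right) \left(-67 - 12\right) \frac{1}{168} = \frac{20191}{1509} + 2 \left(-160\right) \left(-79\right) \frac{1}{168} = \frac{20191}{1509} + 25280 \cdot \frac{1}{168} = \frac{20191}{1509} + \frac{3160}{21} = \frac{576939}{3521}$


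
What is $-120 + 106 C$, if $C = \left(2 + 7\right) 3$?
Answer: $2742$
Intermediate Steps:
$C = 27$ ($C = 9 \cdot 3 = 27$)
$-120 + 106 C = -120 + 106 \cdot 27 = -120 + 2862 = 2742$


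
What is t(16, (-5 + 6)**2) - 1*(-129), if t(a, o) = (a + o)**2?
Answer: 418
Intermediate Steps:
t(16, (-5 + 6)**2) - 1*(-129) = (16 + (-5 + 6)**2)**2 - 1*(-129) = (16 + 1**2)**2 + 129 = (16 + 1)**2 + 129 = 17**2 + 129 = 289 + 129 = 418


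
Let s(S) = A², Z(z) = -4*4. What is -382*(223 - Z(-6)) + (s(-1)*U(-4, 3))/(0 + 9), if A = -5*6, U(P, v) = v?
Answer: -90998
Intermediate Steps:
Z(z) = -16
A = -30
s(S) = 900 (s(S) = (-30)² = 900)
-382*(223 - Z(-6)) + (s(-1)*U(-4, 3))/(0 + 9) = -382*(223 - 1*(-16)) + (900*3)/(0 + 9) = -382*(223 + 16) + 2700/9 = -382*239 + (⅑)*2700 = -91298 + 300 = -90998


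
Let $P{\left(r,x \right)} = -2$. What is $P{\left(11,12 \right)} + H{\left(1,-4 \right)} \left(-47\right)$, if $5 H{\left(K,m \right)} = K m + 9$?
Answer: $-49$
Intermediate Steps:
$H{\left(K,m \right)} = \frac{9}{5} + \frac{K m}{5}$ ($H{\left(K,m \right)} = \frac{K m + 9}{5} = \frac{9 + K m}{5} = \frac{9}{5} + \frac{K m}{5}$)
$P{\left(11,12 \right)} + H{\left(1,-4 \right)} \left(-47\right) = -2 + \left(\frac{9}{5} + \frac{1}{5} \cdot 1 \left(-4\right)\right) \left(-47\right) = -2 + \left(\frac{9}{5} - \frac{4}{5}\right) \left(-47\right) = -2 + 1 \left(-47\right) = -2 - 47 = -49$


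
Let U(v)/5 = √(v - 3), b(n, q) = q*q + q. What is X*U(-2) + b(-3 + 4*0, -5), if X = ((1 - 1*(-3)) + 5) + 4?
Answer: 20 + 65*I*√5 ≈ 20.0 + 145.34*I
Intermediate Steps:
b(n, q) = q + q² (b(n, q) = q² + q = q + q²)
X = 13 (X = ((1 + 3) + 5) + 4 = (4 + 5) + 4 = 9 + 4 = 13)
U(v) = 5*√(-3 + v) (U(v) = 5*√(v - 3) = 5*√(-3 + v))
X*U(-2) + b(-3 + 4*0, -5) = 13*(5*√(-3 - 2)) - 5*(1 - 5) = 13*(5*√(-5)) - 5*(-4) = 13*(5*(I*√5)) + 20 = 13*(5*I*√5) + 20 = 65*I*√5 + 20 = 20 + 65*I*√5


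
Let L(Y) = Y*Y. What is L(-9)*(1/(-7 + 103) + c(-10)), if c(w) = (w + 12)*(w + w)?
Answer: -103653/32 ≈ -3239.2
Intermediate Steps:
L(Y) = Y**2
c(w) = 2*w*(12 + w) (c(w) = (12 + w)*(2*w) = 2*w*(12 + w))
L(-9)*(1/(-7 + 103) + c(-10)) = (-9)**2*(1/(-7 + 103) + 2*(-10)*(12 - 10)) = 81*(1/96 + 2*(-10)*2) = 81*(1/96 - 40) = 81*(-3839/96) = -103653/32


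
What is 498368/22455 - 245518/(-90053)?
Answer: 50392640194/2022140115 ≈ 24.920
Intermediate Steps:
498368/22455 - 245518/(-90053) = 498368*(1/22455) - 245518*(-1/90053) = 498368/22455 + 245518/90053 = 50392640194/2022140115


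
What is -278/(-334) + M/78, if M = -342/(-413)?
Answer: 755810/896623 ≈ 0.84295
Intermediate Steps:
M = 342/413 (M = -342*(-1/413) = 342/413 ≈ 0.82809)
-278/(-334) + M/78 = -278/(-334) + (342/413)/78 = -278*(-1/334) + (342/413)*(1/78) = 139/167 + 57/5369 = 755810/896623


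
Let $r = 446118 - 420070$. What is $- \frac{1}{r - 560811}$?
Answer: $\frac{1}{534763} \approx 1.87 \cdot 10^{-6}$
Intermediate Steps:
$r = 26048$
$- \frac{1}{r - 560811} = - \frac{1}{26048 - 560811} = - \frac{1}{-534763} = \left(-1\right) \left(- \frac{1}{534763}\right) = \frac{1}{534763}$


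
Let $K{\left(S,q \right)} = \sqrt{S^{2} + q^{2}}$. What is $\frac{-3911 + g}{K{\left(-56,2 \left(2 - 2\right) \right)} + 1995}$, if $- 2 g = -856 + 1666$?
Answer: $- \frac{4316}{2051} \approx -2.1043$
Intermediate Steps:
$g = -405$ ($g = - \frac{-856 + 1666}{2} = \left(- \frac{1}{2}\right) 810 = -405$)
$\frac{-3911 + g}{K{\left(-56,2 \left(2 - 2\right) \right)} + 1995} = \frac{-3911 - 405}{\sqrt{\left(-56\right)^{2} + \left(2 \left(2 - 2\right)\right)^{2}} + 1995} = - \frac{4316}{\sqrt{3136 + \left(2 \cdot 0\right)^{2}} + 1995} = - \frac{4316}{\sqrt{3136 + 0^{2}} + 1995} = - \frac{4316}{\sqrt{3136 + 0} + 1995} = - \frac{4316}{\sqrt{3136} + 1995} = - \frac{4316}{56 + 1995} = - \frac{4316}{2051}$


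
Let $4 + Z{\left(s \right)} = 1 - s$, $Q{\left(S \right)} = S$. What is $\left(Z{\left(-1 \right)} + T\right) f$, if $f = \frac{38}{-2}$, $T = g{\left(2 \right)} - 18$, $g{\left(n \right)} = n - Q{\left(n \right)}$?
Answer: $380$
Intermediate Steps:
$g{\left(n \right)} = 0$ ($g{\left(n \right)} = n - n = 0$)
$T = -18$ ($T = 0 - 18 = -18$)
$f = -19$ ($f = 38 \left(- \frac{1}{2}\right) = -19$)
$Z{\left(s \right)} = -3 - s$ ($Z{\left(s \right)} = -4 - \left(-1 + s\right) = -3 - s$)
$\left(Z{\left(-1 \right)} + T\right) f = \left(\left(-3 - -1\right) - 18\right) \left(-19\right) = \left(\left(-3 + 1\right) - 18\right) \left(-19\right) = \left(-2 - 18\right) \left(-19\right) = \left(-20\right) \left(-19\right) = 380$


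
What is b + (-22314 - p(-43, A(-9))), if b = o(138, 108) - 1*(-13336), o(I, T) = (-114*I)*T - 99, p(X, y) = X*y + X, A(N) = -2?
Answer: -1708176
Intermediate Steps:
p(X, y) = X + X*y
o(I, T) = -99 - 114*I*T (o(I, T) = -114*I*T - 99 = -99 - 114*I*T)
b = -1685819 (b = (-99 - 114*138*108) - 1*(-13336) = (-99 - 1699056) + 13336 = -1699155 + 13336 = -1685819)
b + (-22314 - p(-43, A(-9))) = -1685819 + (-22314 - (-43)*(1 - 2)) = -1685819 + (-22314 - (-43)*(-1)) = -1685819 + (-22314 - 1*43) = -1685819 + (-22314 - 43) = -1685819 - 22357 = -1708176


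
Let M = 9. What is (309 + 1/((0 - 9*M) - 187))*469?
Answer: 579677/4 ≈ 1.4492e+5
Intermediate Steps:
(309 + 1/((0 - 9*M) - 187))*469 = (309 + 1/((0 - 9*9) - 187))*469 = (309 + 1/((0 - 81) - 187))*469 = (309 + 1/(-81 - 187))*469 = (309 + 1/(-268))*469 = (309 - 1/268)*469 = (82811/268)*469 = 579677/4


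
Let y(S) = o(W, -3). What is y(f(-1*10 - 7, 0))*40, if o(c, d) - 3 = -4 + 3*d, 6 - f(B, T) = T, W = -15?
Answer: -400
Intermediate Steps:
f(B, T) = 6 - T
o(c, d) = -1 + 3*d (o(c, d) = 3 + (-4 + 3*d) = -1 + 3*d)
y(S) = -10 (y(S) = -1 + 3*(-3) = -1 - 9 = -10)
y(f(-1*10 - 7, 0))*40 = -10*40 = -400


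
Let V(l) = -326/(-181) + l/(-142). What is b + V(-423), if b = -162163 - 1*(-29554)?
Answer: -3408193663/25702 ≈ -1.3260e+5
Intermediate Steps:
V(l) = 326/181 - l/142 (V(l) = -326*(-1/181) + l*(-1/142) = 326/181 - l/142)
b = -132609 (b = -162163 + 29554 = -132609)
b + V(-423) = -132609 + (326/181 - 1/142*(-423)) = -132609 + (326/181 + 423/142) = -132609 + 122855/25702 = -3408193663/25702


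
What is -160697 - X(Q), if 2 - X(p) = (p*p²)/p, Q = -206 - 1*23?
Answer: -108258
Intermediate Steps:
Q = -229 (Q = -206 - 23 = -229)
X(p) = 2 - p² (X(p) = 2 - p*p²/p = 2 - p³/p = 2 - p²)
-160697 - X(Q) = -160697 - (2 - 1*(-229)²) = -160697 - (2 - 1*52441) = -160697 - (2 - 52441) = -160697 - 1*(-52439) = -160697 + 52439 = -108258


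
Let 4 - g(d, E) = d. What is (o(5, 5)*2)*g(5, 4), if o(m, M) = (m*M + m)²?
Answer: -1800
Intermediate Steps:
g(d, E) = 4 - d
o(m, M) = (m + M*m)² (o(m, M) = (M*m + m)² = (m + M*m)²)
(o(5, 5)*2)*g(5, 4) = ((5²*(1 + 5)²)*2)*(4 - 1*5) = ((25*6²)*2)*(4 - 5) = ((25*36)*2)*(-1) = (900*2)*(-1) = 1800*(-1) = -1800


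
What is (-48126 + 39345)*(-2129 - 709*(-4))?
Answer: -6208167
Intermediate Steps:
(-48126 + 39345)*(-2129 - 709*(-4)) = -8781*(-2129 + 2836) = -8781*707 = -6208167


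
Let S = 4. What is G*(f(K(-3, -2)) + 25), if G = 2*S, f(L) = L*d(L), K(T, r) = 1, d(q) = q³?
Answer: 208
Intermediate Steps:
f(L) = L⁴ (f(L) = L*L³ = L⁴)
G = 8 (G = 2*4 = 8)
G*(f(K(-3, -2)) + 25) = 8*(1⁴ + 25) = 8*(1 + 25) = 8*26 = 208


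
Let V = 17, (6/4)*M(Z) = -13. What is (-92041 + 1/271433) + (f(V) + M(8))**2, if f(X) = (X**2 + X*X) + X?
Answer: 614989005305/2442897 ≈ 2.5175e+5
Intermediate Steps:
M(Z) = -26/3 (M(Z) = (2/3)*(-13) = -26/3)
f(X) = X + 2*X**2 (f(X) = (X**2 + X**2) + X = 2*X**2 + X = X + 2*X**2)
(-92041 + 1/271433) + (f(V) + M(8))**2 = (-92041 + 1/271433) + (17*(1 + 2*17) - 26/3)**2 = (-92041 + 1/271433) + (17*(1 + 34) - 26/3)**2 = -24982964752/271433 + (17*35 - 26/3)**2 = -24982964752/271433 + (595 - 26/3)**2 = -24982964752/271433 + (1759/3)**2 = -24982964752/271433 + 3094081/9 = 614989005305/2442897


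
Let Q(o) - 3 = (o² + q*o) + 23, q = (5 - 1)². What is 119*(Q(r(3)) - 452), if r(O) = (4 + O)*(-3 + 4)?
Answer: -31535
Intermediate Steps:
q = 16 (q = 4² = 16)
r(O) = 4 + O (r(O) = (4 + O)*1 = 4 + O)
Q(o) = 26 + o² + 16*o (Q(o) = 3 + ((o² + 16*o) + 23) = 3 + (23 + o² + 16*o) = 26 + o² + 16*o)
119*(Q(r(3)) - 452) = 119*((26 + (4 + 3)² + 16*(4 + 3)) - 452) = 119*((26 + 7² + 16*7) - 452) = 119*((26 + 49 + 112) - 452) = 119*(187 - 452) = 119*(-265) = -31535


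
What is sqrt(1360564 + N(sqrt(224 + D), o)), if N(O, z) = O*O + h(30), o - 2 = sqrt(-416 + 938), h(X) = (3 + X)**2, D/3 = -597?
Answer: sqrt(1360086) ≈ 1166.2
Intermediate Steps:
D = -1791 (D = 3*(-597) = -1791)
o = 2 + 3*sqrt(58) (o = 2 + sqrt(-416 + 938) = 2 + sqrt(522) = 2 + 3*sqrt(58) ≈ 24.847)
N(O, z) = 1089 + O**2 (N(O, z) = O*O + (3 + 30)**2 = O**2 + 33**2 = O**2 + 1089 = 1089 + O**2)
sqrt(1360564 + N(sqrt(224 + D), o)) = sqrt(1360564 + (1089 + (sqrt(224 - 1791))**2)) = sqrt(1360564 + (1089 + (sqrt(-1567))**2)) = sqrt(1360564 + (1089 + (I*sqrt(1567))**2)) = sqrt(1360564 + (1089 - 1567)) = sqrt(1360564 - 478) = sqrt(1360086)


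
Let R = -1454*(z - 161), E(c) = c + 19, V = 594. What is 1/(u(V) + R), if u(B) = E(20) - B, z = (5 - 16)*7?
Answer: 1/345497 ≈ 2.8944e-6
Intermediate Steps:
E(c) = 19 + c
z = -77 (z = -11*7 = -77)
R = 346052 (R = -1454*(-77 - 161) = -1454*(-238) = 346052)
u(B) = 39 - B (u(B) = (19 + 20) - B = 39 - B)
1/(u(V) + R) = 1/((39 - 1*594) + 346052) = 1/((39 - 594) + 346052) = 1/(-555 + 346052) = 1/345497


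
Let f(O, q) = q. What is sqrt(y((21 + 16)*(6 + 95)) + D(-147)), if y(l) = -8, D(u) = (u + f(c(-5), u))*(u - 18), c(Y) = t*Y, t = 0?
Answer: sqrt(48502) ≈ 220.23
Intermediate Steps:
c(Y) = 0 (c(Y) = 0*Y = 0)
D(u) = 2*u*(-18 + u) (D(u) = (u + u)*(u - 18) = (2*u)*(-18 + u) = 2*u*(-18 + u))
sqrt(y((21 + 16)*(6 + 95)) + D(-147)) = sqrt(-8 + 2*(-147)*(-18 - 147)) = sqrt(-8 + 2*(-147)*(-165)) = sqrt(-8 + 48510) = sqrt(48502)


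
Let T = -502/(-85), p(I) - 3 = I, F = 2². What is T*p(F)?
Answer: 3514/85 ≈ 41.341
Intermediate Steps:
F = 4
p(I) = 3 + I
T = 502/85 (T = -502*(-1/85) = 502/85 ≈ 5.9059)
T*p(F) = 502*(3 + 4)/85 = (502/85)*7 = 3514/85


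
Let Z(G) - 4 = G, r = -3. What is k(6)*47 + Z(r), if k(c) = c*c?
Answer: 1693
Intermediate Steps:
k(c) = c²
Z(G) = 4 + G
k(6)*47 + Z(r) = 6²*47 + (4 - 3) = 36*47 + 1 = 1692 + 1 = 1693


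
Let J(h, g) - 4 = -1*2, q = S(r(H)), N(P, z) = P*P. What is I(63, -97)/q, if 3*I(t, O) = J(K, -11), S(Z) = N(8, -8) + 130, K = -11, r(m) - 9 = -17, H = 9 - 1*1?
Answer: 1/291 ≈ 0.0034364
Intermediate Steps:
H = 8 (H = 9 - 1 = 8)
r(m) = -8 (r(m) = 9 - 17 = -8)
N(P, z) = P²
S(Z) = 194 (S(Z) = 8² + 130 = 64 + 130 = 194)
q = 194
J(h, g) = 2 (J(h, g) = 4 - 1*2 = 4 - 2 = 2)
I(t, O) = ⅔ (I(t, O) = (⅓)*2 = ⅔)
I(63, -97)/q = (⅔)/194 = (⅔)*(1/194) = 1/291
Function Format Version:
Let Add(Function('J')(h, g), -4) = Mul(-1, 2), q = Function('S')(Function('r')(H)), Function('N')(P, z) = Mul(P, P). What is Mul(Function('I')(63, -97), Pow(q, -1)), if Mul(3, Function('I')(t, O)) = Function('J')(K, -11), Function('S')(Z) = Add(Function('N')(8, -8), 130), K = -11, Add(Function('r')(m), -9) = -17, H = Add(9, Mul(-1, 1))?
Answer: Rational(1, 291) ≈ 0.0034364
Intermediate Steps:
H = 8 (H = Add(9, -1) = 8)
Function('r')(m) = -8 (Function('r')(m) = Add(9, -17) = -8)
Function('N')(P, z) = Pow(P, 2)
Function('S')(Z) = 194 (Function('S')(Z) = Add(Pow(8, 2), 130) = Add(64, 130) = 194)
q = 194
Function('J')(h, g) = 2 (Function('J')(h, g) = Add(4, Mul(-1, 2)) = Add(4, -2) = 2)
Function('I')(t, O) = Rational(2, 3) (Function('I')(t, O) = Mul(Rational(1, 3), 2) = Rational(2, 3))
Mul(Function('I')(63, -97), Pow(q, -1)) = Mul(Rational(2, 3), Pow(194, -1)) = Mul(Rational(2, 3), Rational(1, 194)) = Rational(1, 291)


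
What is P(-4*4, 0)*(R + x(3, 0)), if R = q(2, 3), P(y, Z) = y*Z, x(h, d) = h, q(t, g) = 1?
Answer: 0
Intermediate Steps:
P(y, Z) = Z*y
R = 1
P(-4*4, 0)*(R + x(3, 0)) = (0*(-4*4))*(1 + 3) = (0*(-16))*4 = 0*4 = 0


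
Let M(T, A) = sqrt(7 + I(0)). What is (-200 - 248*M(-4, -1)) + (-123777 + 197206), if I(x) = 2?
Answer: 72485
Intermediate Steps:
M(T, A) = 3 (M(T, A) = sqrt(7 + 2) = sqrt(9) = 3)
(-200 - 248*M(-4, -1)) + (-123777 + 197206) = (-200 - 248*3) + (-123777 + 197206) = (-200 - 744) + 73429 = -944 + 73429 = 72485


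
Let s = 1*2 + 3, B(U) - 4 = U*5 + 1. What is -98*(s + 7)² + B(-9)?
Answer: -14152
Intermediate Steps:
B(U) = 5 + 5*U (B(U) = 4 + (U*5 + 1) = 4 + (5*U + 1) = 4 + (1 + 5*U) = 5 + 5*U)
s = 5 (s = 2 + 3 = 5)
-98*(s + 7)² + B(-9) = -98*(5 + 7)² + (5 + 5*(-9)) = -98*12² + (5 - 45) = -98*144 - 40 = -14112 - 40 = -14152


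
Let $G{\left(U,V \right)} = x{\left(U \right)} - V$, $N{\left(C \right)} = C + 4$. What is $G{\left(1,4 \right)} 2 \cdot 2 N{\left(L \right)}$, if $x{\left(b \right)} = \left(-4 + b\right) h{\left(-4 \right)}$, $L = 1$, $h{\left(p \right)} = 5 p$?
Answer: $1120$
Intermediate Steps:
$N{\left(C \right)} = 4 + C$
$x{\left(b \right)} = 80 - 20 b$ ($x{\left(b \right)} = \left(-4 + b\right) 5 \left(-4\right) = \left(-4 + b\right) \left(-20\right) = 80 - 20 b$)
$G{\left(U,V \right)} = 80 - V - 20 U$ ($G{\left(U,V \right)} = \left(80 - 20 U\right) - V = 80 - V - 20 U$)
$G{\left(1,4 \right)} 2 \cdot 2 N{\left(L \right)} = \left(80 - 4 - 20\right) 2 \cdot 2 \left(4 + 1\right) = \left(80 - 4 - 20\right) 2 \cdot 2 \cdot 5 = 56 \cdot 2 \cdot 10 = 112 \cdot 10 = 1120$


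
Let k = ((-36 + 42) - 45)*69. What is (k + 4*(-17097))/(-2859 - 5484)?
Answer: 23693/2781 ≈ 8.5196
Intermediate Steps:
k = -2691 (k = (6 - 45)*69 = -39*69 = -2691)
(k + 4*(-17097))/(-2859 - 5484) = (-2691 + 4*(-17097))/(-2859 - 5484) = (-2691 - 68388)/(-8343) = -71079*(-1/8343) = 23693/2781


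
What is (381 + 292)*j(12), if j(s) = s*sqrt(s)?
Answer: 16152*sqrt(3) ≈ 27976.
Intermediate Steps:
j(s) = s**(3/2)
(381 + 292)*j(12) = (381 + 292)*12**(3/2) = 673*(24*sqrt(3)) = 16152*sqrt(3)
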